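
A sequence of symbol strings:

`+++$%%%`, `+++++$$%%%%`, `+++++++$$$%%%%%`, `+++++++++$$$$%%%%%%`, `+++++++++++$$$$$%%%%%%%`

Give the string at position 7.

+++++++++++++++$$$$$$$%%%%%%%%%

The n-th term is 2n-1 +'s then n-1 $'s then n+1 %'s, where the shown terms are n = 2, 3, 4, 5, 6.
Setting n = 8 gives 15, 7, 9 characters in each block.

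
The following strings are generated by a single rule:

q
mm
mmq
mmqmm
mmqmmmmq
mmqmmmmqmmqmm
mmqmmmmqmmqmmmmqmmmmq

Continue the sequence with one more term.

Each term (from the third on) is the previous term followed by the one before it: term 3 = mm·q = mmq.
The next term joins mmqmmmmqmmqmmmmqmmmmq and mmqmmmmqmmqmm.

mmqmmmmqmmqmmmmqmmmmqmmqmmmmqmmqmm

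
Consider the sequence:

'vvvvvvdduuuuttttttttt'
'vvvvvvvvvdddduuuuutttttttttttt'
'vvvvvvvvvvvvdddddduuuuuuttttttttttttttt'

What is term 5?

vvvvvvvvvvvvvvvvvvdddddddddduuuuuuuuttttttttttttttttttttt

Reading off run lengths: v runs 6, 9, 12; d runs 2, 4, 6; u runs 4, 5, 6; t runs 9, 12, 15 — each is linear in n, where the shown terms are n = 2, 3, 4.
Setting n = 6 gives 18, 10, 8, 21 characters in each block.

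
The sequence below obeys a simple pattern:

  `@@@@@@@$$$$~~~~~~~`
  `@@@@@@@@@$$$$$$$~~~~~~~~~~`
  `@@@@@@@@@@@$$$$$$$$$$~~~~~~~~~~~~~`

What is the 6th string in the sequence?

@@@@@@@@@@@@@@@@@$$$$$$$$$$$$$$$$$$$~~~~~~~~~~~~~~~~~~~~~~

Each string has the form @^{2n+3} $^{3n-2} ~^{3n+1}, where the shown terms are n = 2, 3, 4.
At n = 7 the blocks have lengths 17, 19, 22.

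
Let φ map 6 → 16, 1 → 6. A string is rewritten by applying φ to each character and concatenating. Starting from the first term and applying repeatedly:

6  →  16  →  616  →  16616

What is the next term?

Expanding 16616: 1→6, 6→16, 6→16, 1→6, 6→16. Concatenated: 6 16 16 6 16.

61616616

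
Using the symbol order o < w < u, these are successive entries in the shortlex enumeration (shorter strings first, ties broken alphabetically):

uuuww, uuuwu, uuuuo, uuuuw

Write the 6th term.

Stepping forward 2 times from uuuuw: uuuuw → uuuuu, then the target.

oooooo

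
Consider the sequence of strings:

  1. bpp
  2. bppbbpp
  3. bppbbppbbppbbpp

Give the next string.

Every step duplicates the string with 'b' between the halves.
So the next term is two copies of bppbbppbbppbbpp with 'b' between the halves.

bppbbppbbppbbppbbppbbppbbppbbpp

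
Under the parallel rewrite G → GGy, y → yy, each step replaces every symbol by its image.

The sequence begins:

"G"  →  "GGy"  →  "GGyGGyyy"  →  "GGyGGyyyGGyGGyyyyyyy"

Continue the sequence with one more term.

GGyGGyyyGGyGGyyyyyyyGGyGGyyyGGyGGyyyyyyyyyyyyyyy

Applying the rule to each of the 20 symbols of GGyGGyyyGGyGGyyyyyyy gives the pieces GGy GGy yy GGy GGy yy yy yy GGy GGy yy GGy GGy yy yy yy yy yy yy yy, which concatenate to the answer.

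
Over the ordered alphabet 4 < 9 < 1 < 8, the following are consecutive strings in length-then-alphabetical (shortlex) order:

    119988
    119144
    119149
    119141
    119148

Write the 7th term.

119199

Advancing 2 positions from 119148 through 119148 → 119194 reaches term 7.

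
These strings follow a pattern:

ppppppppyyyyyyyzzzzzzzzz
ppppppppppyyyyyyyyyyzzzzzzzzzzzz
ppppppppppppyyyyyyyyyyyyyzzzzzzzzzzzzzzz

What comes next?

ppppppppppppppyyyyyyyyyyyyyyyyzzzzzzzzzzzzzzzzzz

Each string has the form p^{2n+2} y^{3n-2} z^{3n}, where the shown terms are n = 3, 4, 5.
At n = 6 the blocks have lengths 14, 16, 18.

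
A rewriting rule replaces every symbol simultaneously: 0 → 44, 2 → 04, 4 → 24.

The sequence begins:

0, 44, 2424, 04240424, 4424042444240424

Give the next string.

Applying the rule to each of the 16 symbols of 4424042444240424 gives the pieces 24 24 04 24 44 24 04 24 24 24 04 24 44 24 04 24, which concatenate to the answer.

24240424442404242424042444240424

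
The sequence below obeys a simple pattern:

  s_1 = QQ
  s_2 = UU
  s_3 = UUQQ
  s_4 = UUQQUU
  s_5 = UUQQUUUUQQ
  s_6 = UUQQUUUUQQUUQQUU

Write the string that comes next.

UUQQUUUUQQUUQQUUUUQQUUUUQQ

Each term (from the third on) is the previous term followed by the one before it: term 3 = UU·QQ = UUQQ.
So term 7 is UUQQUUUUQQUUQQUU·UUQQUUUUQQ.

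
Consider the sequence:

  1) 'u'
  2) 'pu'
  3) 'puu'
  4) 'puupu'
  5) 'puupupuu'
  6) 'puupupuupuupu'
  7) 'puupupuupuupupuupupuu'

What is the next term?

From term 3 onward, concatenate the last term with the second-to-last: pu·u = puu, puu·pu = puupu, …
So term 8 is puupupuupuupupuupupuu·puupupuupuupu.

puupupuupuupupuupupuupuupupuupuupu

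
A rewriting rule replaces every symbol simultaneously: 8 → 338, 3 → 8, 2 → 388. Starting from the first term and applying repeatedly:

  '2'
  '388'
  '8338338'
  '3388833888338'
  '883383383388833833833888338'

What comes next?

Rewriting the 27 symbols of 883383383388833833833888338 one by one yields 338 338 8 8 338 8 8 338 8 8 338 338 338 8 8 338 8 8 338 8 8 338 338 338 8 8 338; concatenated:

33833888338883388833833833888338883388833833833888338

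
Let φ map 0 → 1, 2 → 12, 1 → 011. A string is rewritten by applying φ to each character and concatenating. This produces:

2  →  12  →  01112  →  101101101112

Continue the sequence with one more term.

01110110111011011101101101112

Rewriting each symbol of 101101101112: 1→011, 0→1, 1→011, 1→011, 0→1, 1→011, 1→011, 0→1, 1→011, 1→011, 1→011, 2→12, which concatenates to 011 1 011 011 1 011 011 1 011 011 011 12.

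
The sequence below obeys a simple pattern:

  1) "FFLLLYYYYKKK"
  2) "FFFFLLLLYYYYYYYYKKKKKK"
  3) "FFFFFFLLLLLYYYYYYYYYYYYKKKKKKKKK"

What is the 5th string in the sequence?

FFFFFFFFFFLLLLLLLYYYYYYYYYYYYYYYYYYYYKKKKKKKKKKKKKKK

Term n consists of 2n F's, followed by n+2 L's, followed by 4n Y's, followed by 3n K's (n = 1, 2, …).
For term 5, n = 5, so the run lengths are 10, 7, 20, 15.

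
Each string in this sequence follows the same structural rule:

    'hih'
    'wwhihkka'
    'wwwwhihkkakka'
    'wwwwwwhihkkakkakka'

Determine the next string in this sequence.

s(k+1) = ww·s(k)·kka, so each term gains ww as a prefix and kka as a suffix.
Applying this once more to wwwwwwhihkkakkakka:

wwwwwwwwhihkkakkakkakka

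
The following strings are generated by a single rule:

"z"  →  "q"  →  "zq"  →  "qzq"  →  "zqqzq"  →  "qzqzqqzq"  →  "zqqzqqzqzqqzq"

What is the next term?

This is a Fibonacci-style word recurrence s(k) = s(k−2)·s(k−1): e.g. z·q = zq.
Continuing: qzqzqqzq · zqqzqqzqzqqzq gives term 8.

qzqzqqzqzqqzqqzqzqqzq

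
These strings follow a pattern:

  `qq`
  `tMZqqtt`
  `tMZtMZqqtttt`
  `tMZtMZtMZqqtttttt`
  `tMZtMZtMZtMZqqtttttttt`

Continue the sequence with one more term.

tMZtMZtMZtMZtMZqqtttttttttt

Each term wraps the previous one in tMZ on the left and tt on the right.
So the next term is tMZ·tMZtMZtMZtMZqqtttttttt·tt.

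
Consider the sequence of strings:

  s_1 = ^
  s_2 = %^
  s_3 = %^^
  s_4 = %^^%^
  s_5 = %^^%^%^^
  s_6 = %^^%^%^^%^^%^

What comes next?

%^^%^%^^%^^%^%^^%^%^^

Each term (from the third on) is the previous term followed by the one before it: term 3 = %^·^ = %^^.
So term 7 is %^^%^%^^%^^%^·%^^%^%^^.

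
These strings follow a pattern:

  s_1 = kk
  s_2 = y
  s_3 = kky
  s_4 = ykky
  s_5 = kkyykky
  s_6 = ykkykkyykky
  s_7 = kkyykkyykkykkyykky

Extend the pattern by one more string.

Each term (from the third on) is the two preceding terms concatenated in order: term 3 = kk·y = kky.
The next term joins ykkykkyykky and kkyykkyykkykkyykky.

ykkykkyykkykkyykkyykkykkyykky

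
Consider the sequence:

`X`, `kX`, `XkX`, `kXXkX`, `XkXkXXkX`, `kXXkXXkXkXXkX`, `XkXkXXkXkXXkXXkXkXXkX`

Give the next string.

kXXkXXkXkXXkXXkXkXXkXkXXkXXkXkXXkX

Each term (from the third on) is the two preceding terms concatenated in order: term 3 = X·kX = XkX.
The next term joins kXXkXXkXkXXkX and XkXkXXkXkXXkXXkXkXXkX.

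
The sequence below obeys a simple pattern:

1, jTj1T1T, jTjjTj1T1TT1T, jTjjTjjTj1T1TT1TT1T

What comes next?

jTjjTjjTjjTj1T1TT1TT1TT1T

s(k+1) = jTj·s(k)·T1T, so each term gains jTj as a prefix and T1T as a suffix.
One more step from jTjjTjjTj1T1TT1TT1T gives the answer.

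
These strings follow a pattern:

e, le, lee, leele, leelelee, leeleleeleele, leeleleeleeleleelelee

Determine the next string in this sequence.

leeleleeleeleleeleleeleeleleeleele

Each term (from the third on) is the previous term followed by the one before it: term 3 = le·e = lee.
Continuing: leeleleeleeleleelelee · leeleleeleele gives term 8.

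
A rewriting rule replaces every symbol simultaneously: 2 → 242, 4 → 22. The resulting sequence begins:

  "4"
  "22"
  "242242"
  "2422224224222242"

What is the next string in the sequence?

Replace each of the 16 characters of 2422224224222242 in place — 242 22 242 242 242 242 22 242 242 22 242 242 242 242 22 242 — and concatenate.

24222242242242242222422422224224224224222242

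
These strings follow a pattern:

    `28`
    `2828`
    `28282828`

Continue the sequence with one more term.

2828282828282828

Every step duplicates the string.
So the next term is two copies of 28282828.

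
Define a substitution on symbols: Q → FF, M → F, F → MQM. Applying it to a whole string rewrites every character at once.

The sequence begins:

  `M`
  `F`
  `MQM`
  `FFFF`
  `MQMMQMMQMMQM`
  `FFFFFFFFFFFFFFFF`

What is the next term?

MQMMQMMQMMQMMQMMQMMQMMQMMQMMQMMQMMQMMQMMQMMQMMQM

φ(FFFFFFFFFFFFFFFF) expands symbol-by-symbol to MQM MQM MQM MQM MQM MQM MQM MQM MQM MQM MQM MQM MQM MQM MQM MQM; joining the 16 pieces gives the next term.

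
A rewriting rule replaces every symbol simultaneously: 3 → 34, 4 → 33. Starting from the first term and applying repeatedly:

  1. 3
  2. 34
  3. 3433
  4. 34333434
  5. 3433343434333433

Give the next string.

Rewriting the 16 symbols of 3433343434333433 one by one yields 34 33 34 34 34 33 34 33 34 33 34 34 34 33 34 34; concatenated:

34333434343334333433343434333434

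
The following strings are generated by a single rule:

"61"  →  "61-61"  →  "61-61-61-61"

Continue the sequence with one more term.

61-61-61-61-61-61-61-61

Each string is two copies of the previous one joined by '-'.
One more doubling of 61-61-61-61 gives the answer.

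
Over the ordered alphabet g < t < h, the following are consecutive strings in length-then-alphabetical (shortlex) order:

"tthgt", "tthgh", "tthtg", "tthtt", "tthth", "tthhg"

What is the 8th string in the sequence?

tthhh

Continuing the enumeration 2 steps past tthhg: tthhg → tthht → (answer).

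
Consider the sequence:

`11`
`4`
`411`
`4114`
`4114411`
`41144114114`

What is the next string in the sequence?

411441141144114411

From term 3 onward, concatenate the last term with the second-to-last: 4·11 = 411, 411·4 = 4114, …
The next term joins 41144114114 and 4114411.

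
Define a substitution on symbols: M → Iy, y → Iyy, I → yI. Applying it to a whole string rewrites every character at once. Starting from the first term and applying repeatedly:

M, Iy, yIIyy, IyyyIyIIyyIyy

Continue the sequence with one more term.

Rewriting the 13 symbols of IyyyIyIIyyIyy one by one yields yI Iyy Iyy Iyy yI Iyy yI yI Iyy Iyy yI Iyy Iyy; concatenated:

yIIyyIyyIyyyIIyyyIyIIyyIyyyIIyyIyy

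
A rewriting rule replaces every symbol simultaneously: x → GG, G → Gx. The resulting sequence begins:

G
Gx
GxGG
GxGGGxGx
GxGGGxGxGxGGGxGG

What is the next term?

Replace each of the 16 characters of GxGGGxGxGxGGGxGG in place — Gx GG Gx Gx Gx GG Gx GG Gx GG Gx Gx Gx GG Gx Gx — and concatenate.

GxGGGxGxGxGGGxGGGxGGGxGxGxGGGxGx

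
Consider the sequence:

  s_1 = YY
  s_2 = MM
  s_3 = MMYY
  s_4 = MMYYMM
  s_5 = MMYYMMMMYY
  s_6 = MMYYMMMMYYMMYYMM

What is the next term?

Each term (from the third on) is the previous term followed by the one before it: term 3 = MM·YY = MMYY.
So term 7 is MMYYMMMMYYMMYYMM·MMYYMMMMYY.

MMYYMMMMYYMMYYMMMMYYMMMMYY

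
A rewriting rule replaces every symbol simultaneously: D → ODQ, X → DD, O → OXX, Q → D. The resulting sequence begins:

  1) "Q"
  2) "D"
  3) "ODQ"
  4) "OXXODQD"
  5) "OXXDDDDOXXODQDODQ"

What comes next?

Applying the rule to each of the 17 symbols of OXXDDDDOXXODQDODQ gives the pieces OXX DD DD ODQ ODQ ODQ ODQ OXX DD DD OXX ODQ D ODQ OXX ODQ D, which concatenate to the answer.

OXXDDDDODQODQODQODQOXXDDDDOXXODQDODQOXXODQD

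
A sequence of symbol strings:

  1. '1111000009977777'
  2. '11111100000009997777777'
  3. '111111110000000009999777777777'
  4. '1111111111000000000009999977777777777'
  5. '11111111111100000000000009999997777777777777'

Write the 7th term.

Term n consists of 2n 1's, followed by 2n+1 0's, followed by n 9's, followed by 2n+1 7's, where the shown terms are n = 2, 3, 4, 5, 6.
Setting n = 8 gives 16, 17, 8, 17 characters in each block.

1111111111111111000000000000000009999999977777777777777777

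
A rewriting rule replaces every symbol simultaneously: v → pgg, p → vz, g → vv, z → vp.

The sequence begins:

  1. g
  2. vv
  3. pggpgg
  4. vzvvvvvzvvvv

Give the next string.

pggvppggpggpggpggpggvppggpggpggpgg

Apply φ to vzvvvvvzvvvv symbol by symbol: v→pgg, z→vp, v→pgg, v→pgg, v→pgg, v→pgg, v→pgg, z→vp, v→pgg, v→pgg, v→pgg, v→pgg; joined: pgg vp pgg pgg pgg pgg pgg vp pgg pgg pgg pgg.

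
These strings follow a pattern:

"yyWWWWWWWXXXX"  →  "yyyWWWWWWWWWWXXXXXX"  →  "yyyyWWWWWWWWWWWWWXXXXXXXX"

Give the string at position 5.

Each string has the form y^{n} W^{3n+1} X^{2n}, where the shown terms are n = 2, 3, 4.
Setting n = 6 gives 6, 19, 12 characters in each block.

yyyyyyWWWWWWWWWWWWWWWWWWWXXXXXXXXXXXX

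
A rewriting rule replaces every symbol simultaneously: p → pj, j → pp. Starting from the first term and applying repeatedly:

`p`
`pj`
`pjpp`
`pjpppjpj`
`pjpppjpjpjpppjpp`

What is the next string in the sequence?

Rewriting the 16 symbols of pjpppjpjpjpppjpp one by one yields pj pp pj pj pj pp pj pp pj pp pj pj pj pp pj pj; concatenated:

pjpppjpjpjpppjpppjpppjpjpjpppjpj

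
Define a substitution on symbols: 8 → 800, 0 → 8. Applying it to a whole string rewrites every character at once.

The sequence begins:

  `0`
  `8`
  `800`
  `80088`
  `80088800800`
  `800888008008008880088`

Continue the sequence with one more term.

Rewriting the 21 symbols of 800888008008008880088 one by one yields 800 8 8 800 800 800 8 8 800 8 8 800 8 8 800 800 800 8 8 800 800; concatenated:

8008880080080088800888008880080080088800800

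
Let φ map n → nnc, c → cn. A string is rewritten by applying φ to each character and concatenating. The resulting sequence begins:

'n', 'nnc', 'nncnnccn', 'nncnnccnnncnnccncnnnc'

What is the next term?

nncnnccnnncnnccncnnncnncnnccnnncnnccncnnnccnnncnncnnccn

Applying the rule to each of the 21 symbols of nncnnccnnncnnccncnnnc gives the pieces nnc nnc cn nnc nnc cn cn nnc nnc nnc cn nnc nnc cn cn nnc cn nnc nnc nnc cn, which concatenate to the answer.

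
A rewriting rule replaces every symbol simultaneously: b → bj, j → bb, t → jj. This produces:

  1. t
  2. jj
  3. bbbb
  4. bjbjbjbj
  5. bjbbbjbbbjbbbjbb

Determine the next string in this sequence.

bjbbbjbjbjbbbjbjbjbbbjbjbjbbbjbj

Applying the rule to each of the 16 symbols of bjbbbjbbbjbbbjbb gives the pieces bj bb bj bj bj bb bj bj bj bb bj bj bj bb bj bj, which concatenate to the answer.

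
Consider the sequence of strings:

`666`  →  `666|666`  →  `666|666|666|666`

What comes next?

666|666|666|666|666|666|666|666

Each string is two copies of the previous one joined by '|'.
So the next term is two copies of 666|666|666|666 with '|' between the halves.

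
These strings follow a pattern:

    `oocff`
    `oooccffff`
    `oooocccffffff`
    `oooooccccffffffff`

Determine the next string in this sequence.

oooooocccccffffffffff

Each string has the form o^{n+1} c^{n} f^{2n} (n = 1, 2, …).
For the next term, n = 5, so the run lengths are 6, 5, 10.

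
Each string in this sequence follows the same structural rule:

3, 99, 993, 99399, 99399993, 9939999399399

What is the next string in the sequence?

993999939939999399993

This is a Fibonacci-style word recurrence s(k) = s(k−1)·s(k−2): e.g. 99·3 = 993.
Continuing: 9939999399399 · 99399993 gives term 7.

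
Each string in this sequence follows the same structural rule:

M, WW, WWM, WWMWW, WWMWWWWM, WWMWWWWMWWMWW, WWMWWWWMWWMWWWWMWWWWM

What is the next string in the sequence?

WWMWWWWMWWMWWWWMWWWWMWWMWWWWMWWMWW

Each term (from the third on) is the previous term followed by the one before it: term 3 = WW·M = WWM.
The next term joins WWMWWWWMWWMWWWWMWWWWM and WWMWWWWMWWMWW.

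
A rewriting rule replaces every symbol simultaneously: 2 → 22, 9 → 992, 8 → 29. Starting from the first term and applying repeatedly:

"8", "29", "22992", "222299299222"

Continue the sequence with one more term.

Rewriting each symbol of 222299299222: 2→22, 2→22, 2→22, 2→22, 9→992, 9→992, 2→22, 9→992, 9→992, 2→22, 2→22, 2→22, which concatenates to 22 22 22 22 992 992 22 992 992 22 22 22.

2222222299299222992992222222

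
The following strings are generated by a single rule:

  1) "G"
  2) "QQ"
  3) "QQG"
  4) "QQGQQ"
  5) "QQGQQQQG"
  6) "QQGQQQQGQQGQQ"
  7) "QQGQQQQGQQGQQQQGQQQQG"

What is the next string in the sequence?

QQGQQQQGQQGQQQQGQQQQGQQGQQQQGQQGQQ

From term 3 onward, concatenate the last term with the second-to-last: QQ·G = QQG, QQG·QQ = QQGQQ, …
The next term joins QQGQQQQGQQGQQQQGQQQQG and QQGQQQQGQQGQQ.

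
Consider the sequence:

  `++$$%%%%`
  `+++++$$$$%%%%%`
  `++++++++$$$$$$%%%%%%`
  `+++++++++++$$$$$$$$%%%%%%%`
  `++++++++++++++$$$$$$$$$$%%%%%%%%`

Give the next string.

Reading off run lengths: + runs 2, 5, 8, 11, 14; $ runs 2, 4, 6, 8, 10; % runs 4, 5, 6, 7, 8 — each is linear in n (n = 1, 2, …).
For the next term, n = 6, so the run lengths are 17, 12, 9.

+++++++++++++++++$$$$$$$$$$$$%%%%%%%%%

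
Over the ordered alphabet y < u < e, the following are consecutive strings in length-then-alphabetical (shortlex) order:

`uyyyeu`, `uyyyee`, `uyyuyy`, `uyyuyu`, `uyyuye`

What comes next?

Find the rightmost character of uyyuye below e, bump it to the next letter, and reset everything to its right to y.

uyyuuy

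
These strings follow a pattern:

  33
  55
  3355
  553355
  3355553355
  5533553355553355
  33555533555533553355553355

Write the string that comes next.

This is a Fibonacci-style word recurrence s(k) = s(k−2)·s(k−1): e.g. 33·55 = 3355.
Continuing: 5533553355553355 · 33555533555533553355553355 gives term 8.

553355335555335533555533555533553355553355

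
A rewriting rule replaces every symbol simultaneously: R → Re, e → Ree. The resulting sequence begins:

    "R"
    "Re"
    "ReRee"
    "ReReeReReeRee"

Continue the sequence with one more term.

Rewriting the 13 symbols of ReReeReReeRee one by one yields Re Ree Re Ree Ree Re Ree Re Ree Ree Re Ree Ree; concatenated:

ReReeReReeReeReReeReReeReeReReeRee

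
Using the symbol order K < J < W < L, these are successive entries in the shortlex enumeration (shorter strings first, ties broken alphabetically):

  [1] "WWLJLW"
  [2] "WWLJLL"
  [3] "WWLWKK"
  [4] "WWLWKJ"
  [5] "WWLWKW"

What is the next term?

WWLWKL

Treat WWLWKW as a base-4 numeral over the given alphabet and add one, carrying through any trailing L's.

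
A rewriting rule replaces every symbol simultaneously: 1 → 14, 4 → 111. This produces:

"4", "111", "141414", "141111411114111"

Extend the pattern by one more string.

Rewriting the 15 symbols of 141111411114111 one by one yields 14 111 14 14 14 14 111 14 14 14 14 111 14 14 14; concatenated:

141111414141411114141414111141414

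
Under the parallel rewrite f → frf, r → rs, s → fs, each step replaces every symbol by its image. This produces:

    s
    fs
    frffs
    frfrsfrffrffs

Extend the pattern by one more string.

Rewriting the 13 symbols of frfrsfrffrffs one by one yields frf rs frf rs fs frf rs frf frf rs frf frf fs; concatenated:

frfrsfrfrsfsfrfrsfrffrfrsfrffrffs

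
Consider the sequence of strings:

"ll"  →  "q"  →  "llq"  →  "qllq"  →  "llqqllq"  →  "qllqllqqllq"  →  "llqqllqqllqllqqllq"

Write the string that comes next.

From term 3 onward, concatenate the second-to-last term with the last: ll·q = llq, q·llq = qllq, …
The next term joins qllqllqqllq and llqqllqqllqllqqllq.

qllqllqqllqllqqllqqllqllqqllq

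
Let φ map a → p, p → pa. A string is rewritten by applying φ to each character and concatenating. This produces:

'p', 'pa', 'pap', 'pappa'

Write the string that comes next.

Rewriting each symbol of pappa: p→pa, a→p, p→pa, p→pa, a→p, which concatenates to pa p pa pa p.

pappapap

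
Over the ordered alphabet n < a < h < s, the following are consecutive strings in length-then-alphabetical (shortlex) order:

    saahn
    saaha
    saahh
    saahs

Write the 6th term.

Stepping forward 2 times from saahs: saahs → saasn, then the target.

saasa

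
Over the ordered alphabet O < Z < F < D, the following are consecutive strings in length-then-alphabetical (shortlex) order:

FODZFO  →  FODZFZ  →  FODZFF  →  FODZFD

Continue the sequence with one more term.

FODZDO

The successor of FODZFD increments the rightmost position that isn't already D and resets every position after it to O.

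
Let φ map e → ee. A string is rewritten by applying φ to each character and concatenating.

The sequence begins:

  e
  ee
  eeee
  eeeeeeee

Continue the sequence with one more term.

Apply φ to eeeeeeee symbol by symbol: e→ee, e→ee, e→ee, e→ee, e→ee, e→ee, e→ee, e→ee; joined: ee ee ee ee ee ee ee ee.

eeeeeeeeeeeeeeee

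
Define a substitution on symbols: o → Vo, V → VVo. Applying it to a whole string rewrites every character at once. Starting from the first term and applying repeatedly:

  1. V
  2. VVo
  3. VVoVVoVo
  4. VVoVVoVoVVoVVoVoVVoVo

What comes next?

Replace each of the 21 characters of VVoVVoVoVVoVVoVoVVoVo in place — VVo VVo Vo VVo VVo Vo VVo Vo VVo VVo Vo VVo VVo Vo VVo Vo VVo VVo Vo VVo Vo — and concatenate.

VVoVVoVoVVoVVoVoVVoVoVVoVVoVoVVoVVoVoVVoVoVVoVVoVoVVoVo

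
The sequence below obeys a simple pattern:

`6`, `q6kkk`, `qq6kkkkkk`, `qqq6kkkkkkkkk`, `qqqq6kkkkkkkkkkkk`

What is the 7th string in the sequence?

Each term wraps the previous one in q on the left and kkk on the right.
From qqqq6kkkkkkkkkkkk, 2 further steps: qqqq6kkkkkkkkkkkk → qqqqq6kkkkkkkkkkkkkkk → (answer).

qqqqqq6kkkkkkkkkkkkkkkkkk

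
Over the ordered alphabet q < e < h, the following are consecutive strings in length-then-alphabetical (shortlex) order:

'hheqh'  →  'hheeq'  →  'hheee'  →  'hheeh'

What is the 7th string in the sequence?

hhehh

Advancing 3 positions from hheeh through hheeh → hhehq → hhehe reaches term 7.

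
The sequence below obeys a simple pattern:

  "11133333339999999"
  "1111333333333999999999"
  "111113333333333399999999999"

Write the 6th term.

111111113333333333333333399999999999999999

Term n consists of n 1's, followed by 2n+1 3's, followed by 2n+1 9's, where the shown terms are n = 3, 4, 5.
For term 6, n = 8, so the run lengths are 8, 17, 17.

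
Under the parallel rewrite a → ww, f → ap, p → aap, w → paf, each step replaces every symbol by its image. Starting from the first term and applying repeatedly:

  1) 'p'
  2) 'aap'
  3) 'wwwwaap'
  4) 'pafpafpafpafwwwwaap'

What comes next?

Rewriting the 19 symbols of pafpafpafpafwwwwaap one by one yields aap ww ap aap ww ap aap ww ap aap ww ap paf paf paf paf ww ww aap; concatenated:

aapwwapaapwwapaapwwapaapwwappafpafpafpafwwwwaap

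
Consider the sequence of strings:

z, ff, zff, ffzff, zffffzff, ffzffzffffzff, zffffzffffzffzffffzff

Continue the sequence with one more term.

This is a Fibonacci-style word recurrence s(k) = s(k−2)·s(k−1): e.g. z·ff = zff.
So term 8 is ffzffzffffzff·zffffzffffzffzffffzff.

ffzffzffffzffzffffzffffzffzffffzff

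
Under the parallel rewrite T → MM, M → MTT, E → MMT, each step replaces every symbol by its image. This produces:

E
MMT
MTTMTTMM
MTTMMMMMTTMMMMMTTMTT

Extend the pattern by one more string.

MTTMMMMMTTMTTMTTMTTMTTMMMMMTTMTTMTTMTTMTTMMMMMTTMMMM

Replace each of the 20 characters of MTTMMMMMTTMMMMMTTMTT in place — MTT MM MM MTT MTT MTT MTT MTT MM MM MTT MTT MTT MTT MTT MM MM MTT MM MM — and concatenate.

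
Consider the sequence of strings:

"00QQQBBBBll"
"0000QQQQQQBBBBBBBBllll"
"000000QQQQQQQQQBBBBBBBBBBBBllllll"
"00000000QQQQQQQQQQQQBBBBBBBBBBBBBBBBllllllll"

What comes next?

0000000000QQQQQQQQQQQQQQQBBBBBBBBBBBBBBBBBBBBllllllllll

Reading off run lengths: 0 runs 2, 4, 6, 8; Q runs 3, 6, 9, 12; B runs 4, 8, 12, 16; l runs 2, 4, 6, 8 — each is linear in n (n = 1, 2, …).
At n = 5 the blocks have lengths 10, 15, 20, 10.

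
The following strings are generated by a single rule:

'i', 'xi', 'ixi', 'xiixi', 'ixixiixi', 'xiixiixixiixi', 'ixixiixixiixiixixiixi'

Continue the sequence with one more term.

From term 3 onward, concatenate the second-to-last term with the last: i·xi = ixi, xi·ixi = xiixi, …
Continuing: xiixiixixiixi · ixixiixixiixiixixiixi gives term 8.

xiixiixixiixiixixiixixiixiixixiixi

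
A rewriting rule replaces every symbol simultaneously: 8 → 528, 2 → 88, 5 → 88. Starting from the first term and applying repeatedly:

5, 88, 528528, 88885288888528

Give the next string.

Replace each of the 14 characters of 88885288888528 in place — 528 528 528 528 88 88 528 528 528 528 528 88 88 528 — and concatenate.

52852852852888885285285285285288888528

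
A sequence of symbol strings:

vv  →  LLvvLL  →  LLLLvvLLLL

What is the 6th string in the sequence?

LLLLLLLLLLvvLLLLLLLLLL

Each term wraps the previous one in LL on the left and LL on the right.
From LLLLvvLLLL, 3 further steps: LLLLvvLLLL → LLLLLLvvLLLLLL → LLLLLLLLvvLLLLLLLL → (answer).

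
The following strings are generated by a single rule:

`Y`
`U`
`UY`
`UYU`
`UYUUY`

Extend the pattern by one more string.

From term 3 onward, concatenate the last term with the second-to-last: U·Y = UY, UY·U = UYU, …
So term 6 is UYUUY·UYU.

UYUUYUYU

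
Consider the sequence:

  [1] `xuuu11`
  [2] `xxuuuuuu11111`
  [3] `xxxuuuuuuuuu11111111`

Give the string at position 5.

Reading off run lengths: x runs 1, 2, 3; u runs 3, 6, 9; 1 runs 2, 5, 8 — each is linear in n (n = 1, 2, …).
Setting n = 5 gives 5, 15, 14 characters in each block.

xxxxxuuuuuuuuuuuuuuu11111111111111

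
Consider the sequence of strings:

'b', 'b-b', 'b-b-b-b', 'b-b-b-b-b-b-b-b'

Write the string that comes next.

s(k+1) = s(k)·-·s(k) — each term doubles the last with '-' between the halves.
So the next term is two copies of b-b-b-b-b-b-b-b with '-' between the halves.

b-b-b-b-b-b-b-b-b-b-b-b-b-b-b-b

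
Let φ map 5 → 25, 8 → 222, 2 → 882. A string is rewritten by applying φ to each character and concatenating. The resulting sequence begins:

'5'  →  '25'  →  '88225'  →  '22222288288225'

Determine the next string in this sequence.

88288288288288288222222288222222288288225

Applying the rule to each of the 14 symbols of 22222288288225 gives the pieces 882 882 882 882 882 882 222 222 882 222 222 882 882 25, which concatenate to the answer.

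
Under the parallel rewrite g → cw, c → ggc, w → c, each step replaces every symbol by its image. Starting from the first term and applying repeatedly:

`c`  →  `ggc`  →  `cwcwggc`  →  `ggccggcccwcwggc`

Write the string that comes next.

cwcwggcggccwcwggcggcggccggcccwcwggc

Replace each of the 15 characters of ggccggcccwcwggc in place — cw cw ggc ggc cw cw ggc ggc ggc c ggc c cw cw ggc — and concatenate.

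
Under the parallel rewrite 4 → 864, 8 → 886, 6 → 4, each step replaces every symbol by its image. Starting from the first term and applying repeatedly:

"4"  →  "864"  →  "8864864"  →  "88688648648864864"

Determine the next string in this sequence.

Rewriting the 17 symbols of 88688648648864864 one by one yields 886 886 4 886 886 4 864 886 4 864 886 886 4 864 886 4 864; concatenated:

88688648868864864886486488688648648864864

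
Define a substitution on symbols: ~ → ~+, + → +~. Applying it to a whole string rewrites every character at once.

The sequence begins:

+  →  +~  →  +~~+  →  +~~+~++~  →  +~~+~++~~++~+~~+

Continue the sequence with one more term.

+~~+~++~~++~+~~+~++~+~~++~~+~++~

φ(+~~+~++~~++~+~~+) expands symbol-by-symbol to +~ ~+ ~+ +~ ~+ +~ +~ ~+ ~+ +~ +~ ~+ +~ ~+ ~+ +~; joining the 16 pieces gives the next term.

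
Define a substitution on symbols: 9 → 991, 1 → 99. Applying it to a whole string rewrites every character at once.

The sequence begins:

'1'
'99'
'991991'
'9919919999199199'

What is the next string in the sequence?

Rewriting the 16 symbols of 9919919999199199 one by one yields 991 991 99 991 991 99 991 991 991 991 99 991 991 99 991 991; concatenated:

99199199991991999919919919919999199199991991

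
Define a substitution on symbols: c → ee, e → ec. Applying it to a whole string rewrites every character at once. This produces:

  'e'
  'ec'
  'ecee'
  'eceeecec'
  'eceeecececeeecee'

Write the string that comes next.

eceeecececeeeceeeceeecececeeecec

φ(eceeecececeeecee) expands symbol-by-symbol to ec ee ec ec ec ee ec ee ec ee ec ec ec ee ec ec; joining the 16 pieces gives the next term.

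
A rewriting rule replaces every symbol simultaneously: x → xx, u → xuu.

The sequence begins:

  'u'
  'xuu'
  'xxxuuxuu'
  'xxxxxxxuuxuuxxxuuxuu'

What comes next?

xxxxxxxxxxxxxxxuuxuuxxxuuxuuxxxxxxxuuxuuxxxuuxuu

Replace each of the 20 characters of xxxxxxxuuxuuxxxuuxuu in place — xx xx xx xx xx xx xx xuu xuu xx xuu xuu xx xx xx xuu xuu xx xuu xuu — and concatenate.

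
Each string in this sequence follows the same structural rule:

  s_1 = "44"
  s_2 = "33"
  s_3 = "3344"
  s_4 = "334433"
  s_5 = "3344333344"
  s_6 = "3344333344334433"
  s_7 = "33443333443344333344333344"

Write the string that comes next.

This is a Fibonacci-style word recurrence s(k) = s(k−1)·s(k−2): e.g. 33·44 = 3344.
The next term joins 33443333443344333344333344 and 3344333344334433.

334433334433443333443333443344333344334433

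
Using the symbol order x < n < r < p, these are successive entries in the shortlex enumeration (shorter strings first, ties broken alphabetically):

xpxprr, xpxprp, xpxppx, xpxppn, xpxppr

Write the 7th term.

Advancing 2 positions from xpxppr through xpxppr → xpxppp reaches term 7.

xpnxxx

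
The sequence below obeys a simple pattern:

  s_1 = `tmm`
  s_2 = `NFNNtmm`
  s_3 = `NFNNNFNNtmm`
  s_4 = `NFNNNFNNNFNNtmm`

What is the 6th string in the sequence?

Each term is the previous one with NFNN prepended.
From NFNNNFNNNFNNtmm, 2 further steps: NFNNNFNNNFNNtmm → NFNNNFNNNFNNNFNNtmm → (answer).

NFNNNFNNNFNNNFNNNFNNtmm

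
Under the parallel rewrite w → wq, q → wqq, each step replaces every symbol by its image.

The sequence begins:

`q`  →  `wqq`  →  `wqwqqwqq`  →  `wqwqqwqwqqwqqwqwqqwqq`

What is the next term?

Rewriting the 21 symbols of wqwqqwqwqqwqqwqwqqwqq one by one yields wq wqq wq wqq wqq wq wqq wq wqq wqq wq wqq wqq wq wqq wq wqq wqq wq wqq wqq; concatenated:

wqwqqwqwqqwqqwqwqqwqwqqwqqwqwqqwqqwqwqqwqwqqwqqwqwqqwqq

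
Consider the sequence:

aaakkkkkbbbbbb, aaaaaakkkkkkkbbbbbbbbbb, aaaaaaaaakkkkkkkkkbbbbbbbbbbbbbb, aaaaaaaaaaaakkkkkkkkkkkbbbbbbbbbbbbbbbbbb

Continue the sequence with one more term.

aaaaaaaaaaaaaaakkkkkkkkkkkkkbbbbbbbbbbbbbbbbbbbbbb

The n-th term is 3n a's then 2n+3 k's then 4n+2 b's (n = 1, 2, …).
Setting n = 5 gives 15, 13, 22 characters in each block.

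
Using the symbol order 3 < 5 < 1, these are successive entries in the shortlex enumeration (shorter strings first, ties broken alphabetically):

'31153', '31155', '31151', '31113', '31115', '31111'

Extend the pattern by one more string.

53333

The successor of 31111 increments the rightmost position that isn't already 1 and resets every position after it to 3.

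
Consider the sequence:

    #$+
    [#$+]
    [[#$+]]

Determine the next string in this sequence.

Each term wraps the previous one in [ on the left and ] on the right.
So the next term is [·[[#$+]]·].

[[[#$+]]]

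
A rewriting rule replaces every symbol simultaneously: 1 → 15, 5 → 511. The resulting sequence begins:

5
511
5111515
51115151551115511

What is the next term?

Applying the rule to each of the 17 symbols of 51115151551115511 gives the pieces 511 15 15 15 511 15 511 15 511 511 15 15 15 511 511 15 15, which concatenate to the answer.

51115151551115511155115111515155115111515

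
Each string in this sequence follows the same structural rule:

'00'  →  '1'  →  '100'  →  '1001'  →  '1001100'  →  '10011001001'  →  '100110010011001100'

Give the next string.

10011001001100110010011001001

This is a Fibonacci-style word recurrence s(k) = s(k−1)·s(k−2): e.g. 1·00 = 100.
So term 8 is 100110010011001100·10011001001.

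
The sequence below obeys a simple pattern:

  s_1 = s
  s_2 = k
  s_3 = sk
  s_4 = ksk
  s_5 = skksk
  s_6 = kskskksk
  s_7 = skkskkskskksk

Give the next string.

This is a Fibonacci-style word recurrence s(k) = s(k−2)·s(k−1): e.g. s·k = sk.
So term 8 is kskskksk·skkskkskskksk.

kskskkskskkskkskskksk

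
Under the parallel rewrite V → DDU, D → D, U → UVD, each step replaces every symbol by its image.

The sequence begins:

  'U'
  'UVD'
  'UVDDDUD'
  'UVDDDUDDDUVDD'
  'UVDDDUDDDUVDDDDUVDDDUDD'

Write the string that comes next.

UVDDDUDDDUVDDDDUVDDDUDDDDUVDDDUDDDUVDDD

φ(UVDDDUDDDUVDDDDUVDDDUDD) expands symbol-by-symbol to UVD DDU D D D UVD D D D UVD DDU D D D D UVD DDU D D D UVD D D; joining the 23 pieces gives the next term.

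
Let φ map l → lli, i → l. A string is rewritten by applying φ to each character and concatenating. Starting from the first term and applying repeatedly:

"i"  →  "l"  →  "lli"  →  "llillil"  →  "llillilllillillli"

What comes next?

φ(llillilllillillli) expands symbol-by-symbol to lli lli l lli lli l lli lli lli l lli lli l lli lli lli l; joining the 17 pieces gives the next term.

llillilllillilllillillilllillilllillillil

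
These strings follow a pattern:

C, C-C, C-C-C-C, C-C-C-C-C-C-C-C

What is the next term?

Each string is two copies of the previous one joined by '-'.
One more doubling of C-C-C-C-C-C-C-C gives the answer.

C-C-C-C-C-C-C-C-C-C-C-C-C-C-C-C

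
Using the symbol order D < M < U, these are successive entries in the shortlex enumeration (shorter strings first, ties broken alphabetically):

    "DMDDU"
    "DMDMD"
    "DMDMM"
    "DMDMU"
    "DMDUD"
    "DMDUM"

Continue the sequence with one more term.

Treat DMDUM as a base-3 numeral over the given alphabet and add one, carrying through any trailing U's.

DMDUU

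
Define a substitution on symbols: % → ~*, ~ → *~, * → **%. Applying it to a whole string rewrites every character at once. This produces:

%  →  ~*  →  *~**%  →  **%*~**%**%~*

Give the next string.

**%**%~***%*~**%**%~***%**%~**~**%

Applying the rule to each of the 13 symbols of **%*~**%**%~* gives the pieces **% **% ~* **% *~ **% **% ~* **% **% ~* *~ **%, which concatenate to the answer.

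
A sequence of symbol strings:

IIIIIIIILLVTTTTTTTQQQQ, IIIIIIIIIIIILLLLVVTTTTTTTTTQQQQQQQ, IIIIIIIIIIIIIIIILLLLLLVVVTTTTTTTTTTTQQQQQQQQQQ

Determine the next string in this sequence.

Reading off run lengths: I runs 8, 12, 16; L runs 2, 4, 6; V runs 1, 2, 3; T runs 7, 9, 11; Q runs 4, 7, 10 — each is linear in n, where the shown terms are n = 2, 3, 4.
For the next term, n = 5, so the run lengths are 20, 8, 4, 13, 13.

IIIIIIIIIIIIIIIIIIIILLLLLLLLVVVVTTTTTTTTTTTTTQQQQQQQQQQQQQ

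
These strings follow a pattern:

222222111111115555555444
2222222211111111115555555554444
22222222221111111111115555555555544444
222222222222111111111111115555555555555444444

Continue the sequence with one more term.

2222222222222211111111111111115555555555555554444444

Each string has the form 2^{2n} 1^{2n+2} 5^{2n+1} 4^{n}, where the shown terms are n = 3, 4, 5, 6.
For the next term, n = 7, so the run lengths are 14, 16, 15, 7.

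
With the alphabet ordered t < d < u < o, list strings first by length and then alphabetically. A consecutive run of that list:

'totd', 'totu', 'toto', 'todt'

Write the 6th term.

todu

Advancing 2 positions from todt through todt → todd reaches term 6.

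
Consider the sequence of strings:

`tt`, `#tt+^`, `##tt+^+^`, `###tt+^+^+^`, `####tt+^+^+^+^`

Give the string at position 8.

s(k+1) = #·s(k)·+^, so each term gains # as a prefix and +^ as a suffix.
From ####tt+^+^+^+^, 3 further steps: ####tt+^+^+^+^ → #####tt+^+^+^+^+^ → ######tt+^+^+^+^+^+^ → (answer).

#######tt+^+^+^+^+^+^+^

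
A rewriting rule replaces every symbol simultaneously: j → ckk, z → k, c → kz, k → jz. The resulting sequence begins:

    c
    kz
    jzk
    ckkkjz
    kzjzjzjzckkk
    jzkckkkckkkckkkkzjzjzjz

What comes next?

ckkkjzkzjzjzjzkzjzjzjzkzjzjzjzjzkckkkckkkckkk

Applying the rule to each of the 23 symbols of jzkckkkckkkckkkkzjzjzjz gives the pieces ckk k jz kz jz jz jz kz jz jz jz kz jz jz jz jz k ckk k ckk k ckk k, which concatenate to the answer.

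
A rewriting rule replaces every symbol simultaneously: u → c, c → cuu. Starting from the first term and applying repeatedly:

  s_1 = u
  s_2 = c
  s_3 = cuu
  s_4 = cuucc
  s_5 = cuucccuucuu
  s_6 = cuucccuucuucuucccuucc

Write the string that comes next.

φ(cuucccuucuucuucccuucc) expands symbol-by-symbol to cuu c c cuu cuu cuu c c cuu c c cuu c c cuu cuu cuu c c cuu cuu; joining the 21 pieces gives the next term.

cuucccuucuucuucccuucccuucccuucuucuucccuucuu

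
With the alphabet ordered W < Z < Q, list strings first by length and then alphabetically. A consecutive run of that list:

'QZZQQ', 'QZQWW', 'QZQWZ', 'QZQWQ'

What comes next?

Treat QZQWQ as a base-3 numeral over the given alphabet and add one, carrying through any trailing Q's.

QZQZW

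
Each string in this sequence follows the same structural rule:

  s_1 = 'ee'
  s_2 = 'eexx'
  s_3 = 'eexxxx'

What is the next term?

eexxxxxx

Each term is the previous one with xx appended.
So the next term is eexxxx·xx.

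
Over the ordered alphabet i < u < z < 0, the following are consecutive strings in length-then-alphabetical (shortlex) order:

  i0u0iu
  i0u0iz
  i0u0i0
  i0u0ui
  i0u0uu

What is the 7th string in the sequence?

Stepping forward 2 times from i0u0uu: i0u0uu → i0u0uz, then the target.

i0u0u0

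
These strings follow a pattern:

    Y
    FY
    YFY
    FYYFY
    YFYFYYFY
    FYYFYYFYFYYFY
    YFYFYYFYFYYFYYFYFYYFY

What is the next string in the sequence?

FYYFYYFYFYYFYYFYFYYFYFYYFYYFYFYYFY

Each term (from the third on) is the two preceding terms concatenated in order: term 3 = Y·FY = YFY.
The next term joins FYYFYYFYFYYFY and YFYFYYFYFYYFYYFYFYYFY.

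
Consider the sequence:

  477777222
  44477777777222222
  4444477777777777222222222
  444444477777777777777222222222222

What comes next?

Term n consists of 2n-1 4's, followed by 3n+2 7's, followed by 3n 2's (n = 1, 2, …).
For the next term, n = 5, so the run lengths are 9, 17, 15.

44444444477777777777777777222222222222222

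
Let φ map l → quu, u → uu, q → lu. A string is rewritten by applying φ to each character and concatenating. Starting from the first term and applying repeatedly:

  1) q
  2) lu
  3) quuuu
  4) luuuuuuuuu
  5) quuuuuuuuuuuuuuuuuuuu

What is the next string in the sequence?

Rewriting the 21 symbols of quuuuuuuuuuuuuuuuuuuu one by one yields lu uu uu uu uu uu uu uu uu uu uu uu uu uu uu uu uu uu uu uu uu; concatenated:

luuuuuuuuuuuuuuuuuuuuuuuuuuuuuuuuuuuuuuuuu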